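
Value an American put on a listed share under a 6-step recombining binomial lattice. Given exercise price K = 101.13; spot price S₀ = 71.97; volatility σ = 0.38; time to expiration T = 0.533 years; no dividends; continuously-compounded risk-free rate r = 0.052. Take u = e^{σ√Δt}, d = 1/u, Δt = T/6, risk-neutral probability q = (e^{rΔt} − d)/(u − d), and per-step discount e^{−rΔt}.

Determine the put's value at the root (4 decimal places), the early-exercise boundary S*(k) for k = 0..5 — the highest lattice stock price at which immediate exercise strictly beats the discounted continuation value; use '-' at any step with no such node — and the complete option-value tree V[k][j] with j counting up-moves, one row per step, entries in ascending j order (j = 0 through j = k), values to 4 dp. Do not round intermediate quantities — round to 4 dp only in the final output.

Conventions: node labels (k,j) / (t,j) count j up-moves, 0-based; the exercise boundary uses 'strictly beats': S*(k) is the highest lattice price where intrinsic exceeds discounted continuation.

price = 29.3602
boundary = - 64.2634 71.9700 64.2634 71.9700 80.6008
tree:
29.3602
36.8666 21.8893
43.7479 29.1600 14.5915
49.8924 36.8666 21.1434 7.9669
55.3790 43.7479 29.1600 13.0687 2.7765
60.2780 49.8924 36.8666 20.5292 5.4920 0.0000
64.6524 55.3790 43.7479 29.1600 10.8635 0.0000 0.0000

Δt=0.08883  u=1.11992  d=0.89292  q=0.49211  discount=0.99539
step 6 (expiry): payoffs max(K−S,0) = 64.6524 55.3790 43.7479 29.1600 10.8635 0.0000 0.0000
step 5: (k=5,j=0): S=40.8520, K−S=60.2780, hold=59.8119 ⇒ V=60.2780 exercise | (k=5,j=1): S=51.2376, K−S=49.8924, hold=49.4263 ⇒ V=49.8924 exercise | (k=5,j=2): S=64.2634, K−S=36.8666, hold=36.4005 ⇒ V=36.8666 exercise | (k=5,j=3): S=80.6008, K−S=20.5292, hold=20.0632 ⇒ V=20.5292 exercise | (k=5,j=4): S=101.0914, K−S=0.0386, hold=5.4920 ⇒ V=5.4920 continue | (k=5,j=5): S=126.7914, K−S=0.0000, hold=0.0000 ⇒ V=0.0000 continue  boundary S*=80.6008
step 4: (k=4,j=0): S=45.7510, K−S=55.3790, hold=54.9129 ⇒ V=55.3790 exercise | (k=4,j=1): S=57.3821, K−S=43.7479, hold=43.2818 ⇒ V=43.7479 exercise | (k=4,j=2): S=71.9700, K−S=29.1600, hold=28.6939 ⇒ V=29.1600 exercise | (k=4,j=3): S=90.2665, K−S=10.8635, hold=13.0687 ⇒ V=13.0687 continue | (k=4,j=4): S=113.2145, K−S=0.0000, hold=2.7765 ⇒ V=2.7765 continue  boundary S*=71.9700
step 3: (k=3,j=0): S=51.2376, K−S=49.8924, hold=49.4263 ⇒ V=49.8924 exercise | (k=3,j=1): S=64.2634, K−S=36.8666, hold=36.4005 ⇒ V=36.8666 exercise | (k=3,j=2): S=80.6008, K−S=20.5292, hold=21.1434 ⇒ V=21.1434 continue | (k=3,j=3): S=101.0914, K−S=0.0386, hold=7.9669 ⇒ V=7.9669 continue  boundary S*=64.2634
step 2: (k=2,j=0): S=57.3821, K−S=43.7479, hold=43.2818 ⇒ V=43.7479 exercise | (k=2,j=1): S=71.9700, K−S=29.1600, hold=28.9948 ⇒ V=29.1600 exercise | (k=2,j=2): S=90.2665, K−S=10.8635, hold=14.5915 ⇒ V=14.5915 continue  boundary S*=71.9700
step 1: (k=1,j=0): S=64.2634, K−S=36.8666, hold=36.4005 ⇒ V=36.8666 exercise | (k=1,j=1): S=80.6008, K−S=20.5292, hold=21.8893 ⇒ V=21.8893 continue  boundary S*=64.2634
step 0: (k=0,j=0): S=71.9700, K−S=29.1600, hold=29.3602 ⇒ V=29.3602 continue  boundary S*=-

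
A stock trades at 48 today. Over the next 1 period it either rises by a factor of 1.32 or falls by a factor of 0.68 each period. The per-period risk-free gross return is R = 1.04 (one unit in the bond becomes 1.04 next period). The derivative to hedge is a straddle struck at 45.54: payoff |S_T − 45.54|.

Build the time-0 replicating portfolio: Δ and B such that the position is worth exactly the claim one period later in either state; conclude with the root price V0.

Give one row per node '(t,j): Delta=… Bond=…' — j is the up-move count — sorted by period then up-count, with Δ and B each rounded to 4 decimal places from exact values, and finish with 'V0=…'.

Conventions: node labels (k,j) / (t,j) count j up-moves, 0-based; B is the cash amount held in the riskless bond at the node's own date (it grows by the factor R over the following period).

(0,0): Delta=0.1602 Bond=7.3774
V0=15.0649

The replicating-portfolio and risk-neutral prices coincide; use p* = (1.04−0.68)/(1.32−0.68) = 0.5625 for the latter.
At maturity the claim pays: V(1,0)=12.9000, V(1,1)=17.8200
(0,0): S=48.0000. Δ = (V_up−V_dn)/(S_up−S_dn) = (17.8200−12.9000)/(63.3600−32.6400) = 0.1602. V = [p*·17.8200 + (1−p*)·12.9000]/1.04 = 15.0649. B = V − Δ·S = 7.3774.
Sanity check at the root: Δ(0,0)·S0 + B(0,0) reproduces V0 = 15.0649.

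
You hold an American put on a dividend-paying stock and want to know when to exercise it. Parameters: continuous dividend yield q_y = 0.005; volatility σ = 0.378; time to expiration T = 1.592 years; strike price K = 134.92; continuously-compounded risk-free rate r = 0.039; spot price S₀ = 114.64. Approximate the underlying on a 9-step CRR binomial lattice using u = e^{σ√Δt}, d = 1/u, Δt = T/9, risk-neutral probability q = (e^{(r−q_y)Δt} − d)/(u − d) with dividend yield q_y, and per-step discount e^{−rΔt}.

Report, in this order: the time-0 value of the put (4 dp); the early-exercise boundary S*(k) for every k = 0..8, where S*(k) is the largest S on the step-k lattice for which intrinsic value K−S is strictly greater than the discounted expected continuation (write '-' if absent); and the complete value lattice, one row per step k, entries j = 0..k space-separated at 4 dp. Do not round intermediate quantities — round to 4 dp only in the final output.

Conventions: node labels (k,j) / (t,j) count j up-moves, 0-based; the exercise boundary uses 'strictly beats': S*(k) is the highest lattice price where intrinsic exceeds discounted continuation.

price = 30.9409
boundary = - - - 71.1548 83.4157 71.1548 83.4157 97.7895 114.6400
tree:
30.9409
40.6473 20.8402
51.7672 29.1508 12.1104
63.7652 39.4769 18.3506 5.5042
74.2240 51.5043 26.9773 9.2413 1.5226
83.1455 63.7652 38.1822 15.1909 2.9094 0.0376
90.7557 74.2240 51.5043 24.2570 5.5585 0.0728 0.0000
97.2472 83.1455 63.7652 37.1305 10.6180 0.1407 0.0000 0.0000
102.7846 90.7557 74.2240 51.5043 20.2800 0.2720 0.0000 0.0000 0.0000
107.5081 97.2472 83.1455 63.7652 37.1305 0.5259 0.0000 0.0000 0.0000 0.0000

Δt=0.17689, u=1.17231, d=0.85301, q=0.47923, disc=e^(-rΔt)=0.99313
k=9 terminal: V=max(K-S,0) → 107.5081 97.2472 83.1455 63.7652 37.1305 0.5259 0.0000 0.0000 0.0000 0.0000
k=8: j=0 S=32.1354 intr=102.7846 cont=101.8855 V=102.7846[EX]; j=1 S=44.1643 intr=90.7557 cont=89.8671 V=90.7557[EX]; j=2 S=60.6960 intr=74.2240 cont=73.3501 V=74.2240[EX]; j=3 S=83.4157 intr=51.5043 cont=50.6504 V=51.5043[EX]; j=4 S=114.6400 intr=20.2800 cont=19.4538 V=20.2800[EX]; j=5 S=157.5521 intr=0.0000 cont=0.2720 V=0.2720[hold]; j=6 S=216.5272 intr=0.0000 cont=0.0000 V=0.0000[hold]; j=7 S=297.5778 intr=0.0000 cont=0.0000 V=0.0000[hold]; j=8 S=408.9674 intr=0.0000 cont=0.0000 V=0.0000[hold]  S*(8)=114.6400
k=7: j=0 S=37.6728 intr=97.2472 cont=96.3530 V=97.2472[EX]; j=1 S=51.7745 intr=83.1455 cont=82.2637 V=83.1455[EX]; j=2 S=71.1548 intr=63.7652 cont=62.9006 V=63.7652[EX]; j=3 S=97.7895 intr=37.1305 cont=36.2894 V=37.1305[EX]; j=4 S=134.3941 intr=0.5259 cont=10.6180 V=10.6180[hold]; j=5 S=184.7006 intr=0.0000 cont=0.1407 V=0.1407[hold]; j=6 S=253.8379 intr=0.0000 cont=0.0000 V=0.0000[hold]; j=7 S=348.8548 intr=0.0000 cont=0.0000 V=0.0000[hold]  S*(7)=97.7895
k=6: j=0 S=44.1643 intr=90.7557 cont=89.8671 V=90.7557[EX]; j=1 S=60.6960 intr=74.2240 cont=73.3501 V=74.2240[EX]; j=2 S=83.4157 intr=51.5043 cont=50.6504 V=51.5043[EX]; j=3 S=114.6400 intr=20.2800 cont=24.2570 V=24.2570[hold]; j=4 S=157.5521 intr=0.0000 cont=5.5585 V=5.5585[hold]; j=5 S=216.5272 intr=0.0000 cont=0.0728 V=0.0728[hold]; j=6 S=297.5778 intr=0.0000 cont=0.0000 V=0.0000[hold]  S*(6)=83.4157
k=5: j=0 S=51.7745 intr=83.1455 cont=82.2637 V=83.1455[EX]; j=1 S=71.1548 intr=63.7652 cont=62.9006 V=63.7652[EX]; j=2 S=97.7895 intr=37.1305 cont=38.1822 V=38.1822[hold]; j=3 S=134.3941 intr=0.5259 cont=15.1909 V=15.1909[hold]; j=4 S=184.7006 intr=0.0000 cont=2.9094 V=2.9094[hold]; j=5 S=253.8379 intr=0.0000 cont=0.0376 V=0.0376[hold]  S*(5)=71.1548
k=4: j=0 S=60.6960 intr=74.2240 cont=73.3501 V=74.2240[EX]; j=1 S=83.4157 intr=51.5043 cont=51.1510 V=51.5043[EX]; j=2 S=114.6400 intr=20.2800 cont=26.9773 V=26.9773[hold]; j=3 S=157.5521 intr=0.0000 cont=9.2413 V=9.2413[hold]; j=4 S=216.5272 intr=0.0000 cont=1.5226 V=1.5226[hold]  S*(4)=83.4157
k=3: j=0 S=71.1548 intr=63.7652 cont=62.9006 V=63.7652[EX]; j=1 S=97.7895 intr=37.1305 cont=39.4769 V=39.4769[hold]; j=2 S=134.3941 intr=0.5259 cont=18.3506 V=18.3506[hold]; j=3 S=184.7006 intr=0.0000 cont=5.5042 V=5.5042[hold]  S*(3)=71.1548
k=2: j=0 S=83.4157 intr=51.5043 cont=51.7672 V=51.7672[hold]; j=1 S=114.6400 intr=20.2800 cont=29.1508 V=29.1508[hold]; j=2 S=157.5521 intr=0.0000 cont=12.1104 V=12.1104[hold]  S*(2)=-
k=1: j=0 S=97.7895 intr=37.1305 cont=40.6473 V=40.6473[hold]; j=1 S=134.3941 intr=0.5259 cont=20.8402 V=20.8402[hold]  S*(1)=-
k=0: j=0 S=114.6400 intr=20.2800 cont=30.9409 V=30.9409[hold]  S*(0)=-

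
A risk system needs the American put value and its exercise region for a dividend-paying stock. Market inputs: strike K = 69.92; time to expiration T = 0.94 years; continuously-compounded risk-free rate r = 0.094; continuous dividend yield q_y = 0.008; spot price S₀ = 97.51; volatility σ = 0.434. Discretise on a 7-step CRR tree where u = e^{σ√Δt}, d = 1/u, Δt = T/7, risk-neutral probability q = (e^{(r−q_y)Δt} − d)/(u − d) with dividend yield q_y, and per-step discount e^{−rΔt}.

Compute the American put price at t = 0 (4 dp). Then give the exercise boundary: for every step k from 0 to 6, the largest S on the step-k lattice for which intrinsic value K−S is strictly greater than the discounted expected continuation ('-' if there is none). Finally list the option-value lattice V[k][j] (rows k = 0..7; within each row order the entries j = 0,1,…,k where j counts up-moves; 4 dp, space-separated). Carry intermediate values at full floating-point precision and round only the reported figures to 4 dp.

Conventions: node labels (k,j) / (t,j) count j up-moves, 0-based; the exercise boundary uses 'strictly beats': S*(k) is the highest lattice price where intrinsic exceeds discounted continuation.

Δt=0.13429  u=1.17238  d=0.85296  q=0.49669  discount=0.98746
step 7 (expiry): payoffs max(K−S,0) = 37.8898 25.8950 9.4083 0.0000 0.0000 0.0000 0.0000 0.0000
step 6: (k=6,j=0): S=37.5517, K−S=32.3683, hold=31.5316 ⇒ V=32.3683 exercise | (k=6,j=1): S=51.6142, K−S=18.3058, hold=17.4841 ⇒ V=18.3058 exercise | (k=6,j=2): S=70.9430, K−S=0.0000, hold=4.6759 ⇒ V=4.6759 continue | (k=6,j=3): S=97.5100, K−S=0.0000, hold=0.0000 ⇒ V=0.0000 continue | (k=6,j=4): S=134.0260, K−S=0.0000, hold=0.0000 ⇒ V=0.0000 continue | (k=6,j=5): S=184.2166, K−S=0.0000, hold=0.0000 ⇒ V=0.0000 continue | (k=6,j=6): S=253.2029, K−S=0.0000, hold=0.0000 ⇒ V=0.0000 continue  boundary S*=51.6142
step 5: (k=5,j=0): S=44.0250, K−S=25.8950, hold=25.0652 ⇒ V=25.8950 exercise | (k=5,j=1): S=60.5117, K−S=9.4083, hold=11.3913 ⇒ V=11.3913 continue | (k=5,j=2): S=83.1724, K−S=0.0000, hold=2.3239 ⇒ V=2.3239 continue | (k=5,j=3): S=114.3192, K−S=0.0000, hold=0.0000 ⇒ V=0.0000 continue | (k=5,j=4): S=157.1299, K−S=0.0000, hold=0.0000 ⇒ V=0.0000 continue | (k=5,j=5): S=215.9726, K−S=0.0000, hold=0.0000 ⇒ V=0.0000 continue  boundary S*=44.0250
step 4: (k=4,j=0): S=51.6142, K−S=18.3058, hold=18.4567 ⇒ V=18.4567 continue | (k=4,j=1): S=70.9430, K−S=0.0000, hold=6.8012 ⇒ V=6.8012 continue | (k=4,j=2): S=97.5100, K−S=0.0000, hold=1.1550 ⇒ V=1.1550 continue | (k=4,j=3): S=134.0260, K−S=0.0000, hold=0.0000 ⇒ V=0.0000 continue | (k=4,j=4): S=184.2166, K−S=0.0000, hold=0.0000 ⇒ V=0.0000 continue  boundary S*=-
step 3: (k=3,j=0): S=60.5117, K−S=9.4083, hold=12.5087 ⇒ V=12.5087 continue | (k=3,j=1): S=83.1724, K−S=0.0000, hold=3.9467 ⇒ V=3.9467 continue | (k=3,j=2): S=114.3192, K−S=0.0000, hold=0.5740 ⇒ V=0.5740 continue | (k=3,j=3): S=157.1299, K−S=0.0000, hold=0.0000 ⇒ V=0.0000 continue  boundary S*=-
step 2: (k=2,j=0): S=70.9430, K−S=0.0000, hold=8.1525 ⇒ V=8.1525 continue | (k=2,j=1): S=97.5100, K−S=0.0000, hold=2.2430 ⇒ V=2.2430 continue | (k=2,j=2): S=134.0260, K−S=0.0000, hold=0.2853 ⇒ V=0.2853 continue  boundary S*=-
step 1: (k=1,j=0): S=83.1724, K−S=0.0000, hold=5.1519 ⇒ V=5.1519 continue | (k=1,j=1): S=114.3192, K−S=0.0000, hold=1.2547 ⇒ V=1.2547 continue  boundary S*=-
step 0: (k=0,j=0): S=97.5100, K−S=0.0000, hold=3.1759 ⇒ V=3.1759 continue  boundary S*=-

price = 3.1759
boundary = - - - - - 44.0250 51.6142
tree:
3.1759
5.1519 1.2547
8.1525 2.2430 0.2853
12.5087 3.9467 0.5740 0.0000
18.4567 6.8012 1.1550 0.0000 0.0000
25.8950 11.3913 2.3239 0.0000 0.0000 0.0000
32.3683 18.3058 4.6759 0.0000 0.0000 0.0000 0.0000
37.8898 25.8950 9.4083 0.0000 0.0000 0.0000 0.0000 0.0000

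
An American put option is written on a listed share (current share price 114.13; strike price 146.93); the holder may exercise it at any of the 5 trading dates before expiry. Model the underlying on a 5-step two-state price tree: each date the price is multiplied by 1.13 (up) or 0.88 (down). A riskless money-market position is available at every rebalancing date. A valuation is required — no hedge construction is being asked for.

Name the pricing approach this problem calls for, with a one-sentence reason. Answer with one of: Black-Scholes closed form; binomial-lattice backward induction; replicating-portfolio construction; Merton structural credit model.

framework: binomial-lattice backward induction

Key observation: with exercise allowed before expiry on a discrete up/down model (5 steps from spot 114.13), the strike-146.93 put's value must be rolled back through the tree testing early exercise at each node.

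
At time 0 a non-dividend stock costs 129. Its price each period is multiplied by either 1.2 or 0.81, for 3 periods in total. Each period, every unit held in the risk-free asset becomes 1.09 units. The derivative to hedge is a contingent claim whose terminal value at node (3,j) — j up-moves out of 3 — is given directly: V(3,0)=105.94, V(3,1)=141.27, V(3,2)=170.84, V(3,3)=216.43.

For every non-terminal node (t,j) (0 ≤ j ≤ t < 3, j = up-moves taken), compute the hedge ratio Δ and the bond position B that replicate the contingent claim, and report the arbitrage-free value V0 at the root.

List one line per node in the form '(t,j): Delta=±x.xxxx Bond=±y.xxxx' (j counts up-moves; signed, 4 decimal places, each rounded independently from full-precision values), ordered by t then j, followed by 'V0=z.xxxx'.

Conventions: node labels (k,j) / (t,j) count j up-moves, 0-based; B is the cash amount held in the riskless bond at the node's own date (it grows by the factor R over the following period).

(0,0): Delta=0.6405 Bond=57.2842
(1,0): Delta=0.7023 Bond=55.9854
(1,1): Delta=0.6241 Bond=64.9754
(2,0): Delta=1.0703 Bond=29.8737
(2,1): Delta=0.6047 Bond=73.2618
(2,2): Delta=0.6293 Bond=69.8652
V0=139.9107

Risk-neutral probability p* = (R−d)/(u−d) = (1.09−0.81)/(1.2−0.81) = 0.7179.
Terminal payoffs: V(3,0)=105.9400, V(3,1)=141.2700, V(3,2)=170.8400, V(3,3)=216.4300
Node (2,0) S=84.6369: V=(p*·141.2700+(1−p*)·105.9400)/1.09=120.4634; Δ=(141.2700−105.9400)/(101.5643−68.5559)=1.0703; B=V−Δ·S=29.8737
Node (2,1) S=125.3880: V=(p*·170.8400+(1−p*)·141.2700)/1.09=149.0823; Δ=(170.8400−141.2700)/(150.4656−101.5643)=0.6047; B=V−Δ·S=73.2618
Node (2,2) S=185.7600: V=(p*·216.4300+(1−p*)·170.8400)/1.09=186.7626; Δ=(216.4300−170.8400)/(222.9120−150.4656)=0.6293; B=V−Δ·S=69.8652
Node (1,0) S=104.4900: V=(p*·149.0823+(1−p*)·120.4634)/1.09=129.3673; Δ=(149.0823−120.4634)/(125.3880−84.6369)=0.7023; B=V−Δ·S=55.9854
Node (1,1) S=154.8000: V=(p*·186.7626+(1−p*)·149.0823)/1.09=161.5916; Δ=(186.7626−149.0823)/(185.7600−125.3880)=0.6241; B=V−Δ·S=64.9754
Node (0,0) S=129.0000: V=(p*·161.5916+(1−p*)·129.3673)/1.09=139.9107; Δ=(161.5916−129.3673)/(154.8000−104.4900)=0.6405; B=V−Δ·S=57.2842
Verification: the root portfolio costs Δ(0,0)·S0 + B(0,0) = 139.9107, matching V0.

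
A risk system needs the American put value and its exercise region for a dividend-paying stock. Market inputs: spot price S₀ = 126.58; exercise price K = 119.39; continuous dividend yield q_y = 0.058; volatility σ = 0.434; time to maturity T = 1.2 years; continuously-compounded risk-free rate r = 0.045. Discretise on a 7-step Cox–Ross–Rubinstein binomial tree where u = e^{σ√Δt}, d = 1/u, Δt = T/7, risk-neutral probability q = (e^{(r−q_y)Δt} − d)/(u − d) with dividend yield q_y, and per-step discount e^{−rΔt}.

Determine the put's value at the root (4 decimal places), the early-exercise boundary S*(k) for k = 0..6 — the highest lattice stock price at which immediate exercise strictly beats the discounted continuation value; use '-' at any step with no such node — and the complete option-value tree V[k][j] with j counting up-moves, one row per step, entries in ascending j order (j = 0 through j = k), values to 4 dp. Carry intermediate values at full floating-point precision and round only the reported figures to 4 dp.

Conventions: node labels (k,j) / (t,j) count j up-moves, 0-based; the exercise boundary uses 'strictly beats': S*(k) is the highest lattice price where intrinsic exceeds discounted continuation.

price = 20.0690
boundary = - - - - 61.6888 73.8322 88.3661
tree:
20.0690
27.3927 11.4289
36.3488 16.8761 4.9424
46.6724 24.3087 8.0475 1.2177
57.7012 33.9451 12.9040 2.2273 0.0000
67.8474 45.5578 20.2819 4.0739 0.0000 0.0000
76.3248 57.7012 31.0239 7.4514 0.0000 0.0000 0.0000
83.4078 67.8474 45.5578 13.6290 0.0000 0.0000 0.0000 0.0000

Δt=0.17143, u=1.19685, d=0.83553, q=0.44904, disc=e^(-rΔt)=0.99232
k=7 terminal: V=max(K-S,0) → 83.4078 67.8474 45.5578 13.6290 0.0000 0.0000 0.0000 0.0000
k=6: j=0 S=43.0652 intr=76.3248 cont=75.8334 V=76.3248[EX]; j=1 S=61.6888 intr=57.7012 cont=57.3941 V=57.7012[EX]; j=2 S=88.3661 intr=31.0239 cont=30.9807 V=31.0239[EX]; j=3 S=126.5800 intr=0.0000 cont=7.4514 V=7.4514[hold]; j=4 S=181.3195 intr=0.0000 cont=0.0000 V=0.0000[hold]; j=5 S=259.7311 intr=0.0000 cont=0.0000 V=0.0000[hold]; j=6 S=372.0517 intr=0.0000 cont=0.0000 V=0.0000[hold]  S*(6)=88.3661
k=5: j=0 S=51.5426 intr=67.8474 cont=67.4399 V=67.8474[EX]; j=1 S=73.8322 intr=45.5578 cont=45.3708 V=45.5578[EX]; j=2 S=105.7610 intr=13.6290 cont=20.2819 V=20.2819[hold]; j=3 S=151.4973 intr=0.0000 cont=4.0739 V=4.0739[hold]; j=4 S=217.0122 intr=0.0000 cont=0.0000 V=0.0000[hold]; j=5 S=310.8591 intr=0.0000 cont=0.0000 V=0.0000[hold]  S*(5)=73.8322
k=4: j=0 S=61.6888 intr=57.7012 cont=57.3941 V=57.7012[EX]; j=1 S=88.3661 intr=31.0239 cont=33.9451 V=33.9451[hold]; j=2 S=126.5800 intr=0.0000 cont=12.9040 V=12.9040[hold]; j=3 S=181.3195 intr=0.0000 cont=2.2273 V=2.2273[hold]; j=4 S=259.7311 intr=0.0000 cont=0.0000 V=0.0000[hold]  S*(4)=61.6888
k=3: j=0 S=73.8322 intr=45.5578 cont=46.6724 V=46.6724[hold]; j=1 S=105.7610 intr=13.6290 cont=24.3087 V=24.3087[hold]; j=2 S=151.4973 intr=0.0000 cont=8.0475 V=8.0475[hold]; j=3 S=217.0122 intr=0.0000 cont=1.2177 V=1.2177[hold]  S*(3)=-
k=2: j=0 S=88.3661 intr=31.0239 cont=36.3488 V=36.3488[hold]; j=1 S=126.5800 intr=0.0000 cont=16.8761 V=16.8761[hold]; j=2 S=181.3195 intr=0.0000 cont=4.9424 V=4.9424[hold]  S*(2)=-
k=1: j=0 S=105.7610 intr=13.6290 cont=27.3927 V=27.3927[hold]; j=1 S=151.4973 intr=0.0000 cont=11.4289 V=11.4289[hold]  S*(1)=-
k=0: j=0 S=126.5800 intr=0.0000 cont=20.0690 V=20.0690[hold]  S*(0)=-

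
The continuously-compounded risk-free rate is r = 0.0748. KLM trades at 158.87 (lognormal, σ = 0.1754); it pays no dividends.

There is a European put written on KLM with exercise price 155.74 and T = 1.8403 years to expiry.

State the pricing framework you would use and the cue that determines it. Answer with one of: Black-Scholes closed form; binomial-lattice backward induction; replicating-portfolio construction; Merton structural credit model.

framework: Black-Scholes closed form

Key observation: a European-exercise option on KLM struck at 155.74 — a GBM underlying with constant parameters — admits an analytic price: the data contain no early exercise, no discrete tree, no debt structure.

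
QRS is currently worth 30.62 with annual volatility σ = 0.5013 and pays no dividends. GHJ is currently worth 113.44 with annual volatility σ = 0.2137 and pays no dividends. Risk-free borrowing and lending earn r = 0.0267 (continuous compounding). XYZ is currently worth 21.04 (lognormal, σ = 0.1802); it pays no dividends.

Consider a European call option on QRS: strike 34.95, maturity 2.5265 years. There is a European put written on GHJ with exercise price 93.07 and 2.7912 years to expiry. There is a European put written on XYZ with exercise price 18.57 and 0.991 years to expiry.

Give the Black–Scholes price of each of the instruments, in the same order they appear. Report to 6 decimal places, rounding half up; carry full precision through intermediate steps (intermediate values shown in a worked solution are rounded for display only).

[QRS call K=34.95]
σ√T = 0.5013·√2.5265 = 0.796815
d₁ = (ln(S/K) + (r+σ²/2)T) / (σ√T) = (ln(30.62/34.95) + (0.0267+0.5013²/2)·2.5265) / 0.796815 = (-0.132265 + 0.384914) / 0.796815 = 0.317074
d₂ = d₁ − σ√T = 0.317074 − 0.796815 = -0.479741
e^{−rT} = 0.934767
N(d₁) = 0.624406,  N(d₂) = 0.315706
price = S·N(d₁) − K·e^{−rT}·N(d₂) = 19.119322 − 10.314151 = 8.805171
[GHJ put K=93.07]
σ√T = 0.2137·√2.7912 = 0.357026
d₁ = (ln(S/K) + (r+σ²/2)T) / (σ√T) = (ln(113.44/93.07) + (0.0267+0.2137²/2)·2.7912) / 0.357026 = (0.197922 + 0.138259) / 0.357026 = 0.941615
d₂ = d₁ − σ√T = 0.941615 − 0.357026 = 0.584589
e^{−rT} = 0.928184
N(−d₁) = 0.173195,  N(−d₂) = 0.279412
price = K·e^{−rT}·N(−d₂) − S·N(−d₁) = 24.137333 − 19.647239 = 4.490094
[XYZ put K=18.57]
σ√T = 0.1802·√0.991 = 0.179387
d₁ = (ln(S/K) + (r+σ²/2)T) / (σ√T) = (ln(21.04/18.57) + (0.0267+0.1802²/2)·0.991) / 0.179387 = (0.124878 + 0.042550) / 0.179387 = 0.933331
d₂ = d₁ − σ√T = 0.933331 − 0.179387 = 0.753943
e^{−rT} = 0.973887
N(−d₁) = 0.175325,  N(−d₂) = 0.225442
price = K·e^{−rT}·N(−d₂) − S·N(−d₁) = 4.077132 − 3.688831 = 0.388301

price(QRS call K=34.95) = 8.805171
price(GHJ put K=93.07) = 4.490094
price(XYZ put K=18.57) = 0.388301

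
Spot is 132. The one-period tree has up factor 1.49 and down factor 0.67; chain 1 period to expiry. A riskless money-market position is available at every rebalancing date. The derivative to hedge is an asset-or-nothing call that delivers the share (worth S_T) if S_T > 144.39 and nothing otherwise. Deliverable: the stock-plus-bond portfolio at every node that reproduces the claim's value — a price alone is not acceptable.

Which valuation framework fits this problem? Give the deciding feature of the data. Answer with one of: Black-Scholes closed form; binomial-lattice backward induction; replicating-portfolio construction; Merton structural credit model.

framework: replicating-portfolio construction

Key observation: what is demanded is not a single number but the (Δ, B) position at each node of the 1.49/0.67 tree starting at 132; constructing those positions is the replicating-portfolio method.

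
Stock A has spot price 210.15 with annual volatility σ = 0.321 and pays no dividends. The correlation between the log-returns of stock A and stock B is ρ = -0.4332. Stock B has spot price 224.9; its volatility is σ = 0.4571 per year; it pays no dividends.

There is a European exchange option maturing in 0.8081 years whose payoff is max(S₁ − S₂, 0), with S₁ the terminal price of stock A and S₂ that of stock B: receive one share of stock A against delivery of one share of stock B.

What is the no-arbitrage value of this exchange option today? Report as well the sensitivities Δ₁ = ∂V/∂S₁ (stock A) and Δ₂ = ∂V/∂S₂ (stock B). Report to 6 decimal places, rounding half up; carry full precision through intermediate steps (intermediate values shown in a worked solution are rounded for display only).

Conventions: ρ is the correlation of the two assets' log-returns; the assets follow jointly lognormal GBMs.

σ_eff = √(σ₁² + σ₂² − 2ρσ₁σ₂) = √(0.321² + 0.4571² − 2·-0.4332·0.321·0.4571) = 0.662652
d₁ = (ln(S₁/S₂) + (q₂ − q₁ + σ_eff²/2)T) / (σ_eff√T) = (ln(210.15/224.9) + (0.0 − 0.0 + 0.219554)·0.8081) / 0.595687 = 0.183968
d₂ = d₁ − σ_eff√T = 0.183968 − 0.595687 = -0.411719
N(d₁) = 0.572981,  N(d₂) = 0.340273
V = S₁·e^{−q₁T}·N(d₁) − S₂·e^{−q₂T}·N(d₂) = 120.411868 − 76.527315 = 43.884553
Key observation: the rate r is irrelevant here: denominating values in stock B turns the exchange into a ratio option on S₁/S₂, and discounting at r drops out.
Δ₁ = e^{−q₁T}·N(d₁) = 0.572981;  Δ₂ = −e^{−q₂T}·N(d₂) = -0.340273

exchange price = 43.884553
Δ1 = 0.572981
Δ2 = -0.340273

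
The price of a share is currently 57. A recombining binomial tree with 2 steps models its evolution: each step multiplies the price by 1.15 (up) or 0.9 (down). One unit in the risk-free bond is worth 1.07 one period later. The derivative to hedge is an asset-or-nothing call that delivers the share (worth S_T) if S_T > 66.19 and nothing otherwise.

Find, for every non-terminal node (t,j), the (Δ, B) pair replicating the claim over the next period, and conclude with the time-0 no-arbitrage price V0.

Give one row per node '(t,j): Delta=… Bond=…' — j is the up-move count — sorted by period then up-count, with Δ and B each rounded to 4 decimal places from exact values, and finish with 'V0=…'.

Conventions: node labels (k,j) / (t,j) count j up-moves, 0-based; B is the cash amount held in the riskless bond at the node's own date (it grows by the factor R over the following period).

Risk-neutral probability p* = (R−d)/(u−d) = (1.07−0.9)/(1.15−0.9) = 0.6800.
At maturity the claim pays: V(2,0)=0.0000, V(2,1)=0.0000, V(2,2)=75.3825
  t=1,j=0: stock 51.3000 → up 58.9950 (V=0.0000), down 46.1700 (V=0.0000). Price 0.0000; hedge Δ=0.0000, bond B=0.0000.
  t=1,j=1: stock 65.5500 → up 75.3825 (V=75.3825), down 58.9950 (V=0.0000). Price 47.9066; hedge Δ=4.6000, bond B=-253.6234.
  t=0,j=0: stock 57.0000 → up 65.5500 (V=47.9066), down 51.3000 (V=0.0000). Price 30.4453; hedge Δ=3.3619, bond B=-161.1812.
As a check, the time-0 holding Δ(0,0)·S0 + B(0,0) comes to 30.4453 — exactly V0.

(0,0): Delta=3.3619 Bond=-161.1812
(1,0): Delta=0.0000 Bond=0.0000
(1,1): Delta=4.6000 Bond=-253.6234
V0=30.4453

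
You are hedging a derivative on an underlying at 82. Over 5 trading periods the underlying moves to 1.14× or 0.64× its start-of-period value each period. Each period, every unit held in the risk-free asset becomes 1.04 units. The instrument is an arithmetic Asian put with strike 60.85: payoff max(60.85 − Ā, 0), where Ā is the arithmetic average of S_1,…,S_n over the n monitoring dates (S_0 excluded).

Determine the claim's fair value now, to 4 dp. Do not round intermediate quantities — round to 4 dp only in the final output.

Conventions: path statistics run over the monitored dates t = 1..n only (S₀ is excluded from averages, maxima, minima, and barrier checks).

price = 1.4193

Set p* = 0.8000 (from d < R < u); the path-dependent value is the discounted p*-expectation over all price paths.
Enumerate all 2^5 = 32 price paths (U = up ×1.14, D = down ×0.64); each path with k up-moves has probability p*^k·(1−p*)^(5−k).
DDDDD: Ā=26.0250, payoff=34.8250, prob=0.000320
UDDDD: Ā=46.3570, payoff=14.4930, prob=0.001280
DUDDD: Ā=38.1570, payoff=22.6930, prob=0.001280
UUDDD: Ā=67.9672, payoff=0.0000, prob=0.005120
DDUDD: Ā=32.9090, payoff=27.9410, prob=0.001280
UDUDD: Ā=58.6192, payoff=2.2308, prob=0.005120
DUUDD: Ā=50.4192, payoff=10.4308, prob=0.005120
UUUDD: Ā=89.8092, payoff=0.0000, prob=0.020480
DDDUD: Ā=29.5503, payoff=31.2997, prob=0.001280
UDDUD: Ā=52.6365, payoff=8.2135, prob=0.005120
DUDUD: Ā=44.4365, payoff=16.4135, prob=0.005120
UUDUD: Ā=79.1525, payoff=0.0000, prob=0.020480
DDUUD: Ā=39.1885, payoff=21.6615, prob=0.005120
UDUUD: Ā=69.8045, payoff=0.0000, prob=0.020480
DUUUD: Ā=61.6045, payoff=0.0000, prob=0.020480
UUUUD: Ā=109.7330, payoff=0.0000, prob=0.081920
DDDDU: Ā=27.4007, payoff=33.4493, prob=0.001280
UDDDU: Ā=48.8076, payoff=12.0424, prob=0.005120
DUDDU: Ā=40.6076, payoff=20.2424, prob=0.005120
UUDDU: Ā=72.3322, payoff=0.0000, prob=0.020480
DDUDU: Ā=35.3596, payoff=25.4904, prob=0.005120
UDUDU: Ā=62.9842, payoff=0.0000, prob=0.020480
DUUDU: Ā=54.7842, payoff=6.0658, prob=0.020480
UUUDU: Ā=97.5844, payoff=0.0000, prob=0.081920
DDDUU: Ā=32.0008, payoff=28.8492, prob=0.005120
UDDUU: Ā=57.0015, payoff=3.8485, prob=0.020480
DUDUU: Ā=48.8015, payoff=12.0485, prob=0.020480
UUDUU: Ā=86.9277, payoff=0.0000, prob=0.081920
DDUUU: Ā=43.5535, payoff=17.2965, prob=0.020480
UDUUU: Ā=77.5797, payoff=0.0000, prob=0.081920
DUUUU: Ā=69.3797, payoff=0.0000, prob=0.081920
UUUUU: Ā=123.5825, payoff=0.0000, prob=0.327680
Price = Σ prob·payoff / R^5 = 1.726758 / 1.216653 = 1.4193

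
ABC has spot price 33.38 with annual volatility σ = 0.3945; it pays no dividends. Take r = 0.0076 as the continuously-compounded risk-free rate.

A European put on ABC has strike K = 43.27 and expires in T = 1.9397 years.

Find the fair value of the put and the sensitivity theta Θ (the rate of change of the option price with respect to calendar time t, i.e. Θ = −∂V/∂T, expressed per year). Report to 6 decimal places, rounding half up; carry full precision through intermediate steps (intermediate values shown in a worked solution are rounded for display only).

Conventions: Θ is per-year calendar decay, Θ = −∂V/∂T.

price = 13.634215
Θ = -1.611058

σ√T = 0.3945·√1.9397 = 0.549432
d₁ = (ln(S/K) + (r+σ²/2)T) / (σ√T) = (ln(33.38/43.27) + (0.0076+0.3945²/2)·1.9397) / 0.549432 = (-0.259503 + 0.165680) / 0.549432 = -0.170763
d₂ = d₁ − σ√T = -0.170763 − 0.549432 = -0.720196
e^{−rT} = 0.985366
N(−d₁) = 0.567795,  N(−d₂) = 0.764298
Put price V = K·e^{−rT}·N(−d₂) − S·N(−d₁) = 32.587214 − 18.953000 = 13.634215
φ(d₁) = (1/√(2π))·e^{−d₁²/2} = 0.393168
Θ = −S·φ(d₁)·σ/(2√T) + r·K·e^{−rT}·N(−d₂) = −1.858720 + 0.247663 = -1.611058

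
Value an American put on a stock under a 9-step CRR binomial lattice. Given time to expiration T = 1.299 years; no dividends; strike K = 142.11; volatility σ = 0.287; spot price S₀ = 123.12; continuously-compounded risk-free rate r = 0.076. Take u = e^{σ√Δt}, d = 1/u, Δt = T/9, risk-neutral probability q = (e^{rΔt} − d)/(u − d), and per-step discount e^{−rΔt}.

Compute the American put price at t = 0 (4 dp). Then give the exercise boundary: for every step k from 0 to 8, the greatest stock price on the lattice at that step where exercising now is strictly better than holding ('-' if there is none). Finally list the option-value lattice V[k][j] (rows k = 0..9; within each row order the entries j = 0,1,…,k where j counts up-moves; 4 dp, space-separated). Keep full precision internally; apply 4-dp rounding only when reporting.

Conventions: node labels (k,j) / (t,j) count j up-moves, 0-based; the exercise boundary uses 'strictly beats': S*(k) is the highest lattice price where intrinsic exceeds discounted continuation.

price = 22.6839
boundary = - - 98.9970 110.4016 98.9970 110.4016 98.9970 110.4016 123.1200
tree:
22.6839
31.7613 14.8914
43.1130 22.0877 8.6484
53.3394 31.7084 13.7875 4.1481
62.5095 43.1130 21.3077 7.2263 1.4309
70.7323 53.3394 31.7084 12.2803 2.7737 0.2377
78.1057 62.5095 43.1130 20.1937 5.3289 0.5040 0.0000
84.7174 70.7323 53.3394 31.7084 10.1278 1.0688 0.0000 0.0000
90.6461 78.1057 62.5095 43.1130 18.9900 2.2665 0.0000 0.0000 0.0000
95.9623 84.7174 70.7323 53.3394 31.7084 4.8064 0.0000 0.0000 0.0000 0.0000

Δt=0.14433  u=1.11520  d=0.89670  q=0.52325  discount=0.98909
step 9 (expiry): payoffs max(K−S,0) = 95.9623 84.7174 70.7323 53.3394 31.7084 4.8064 0.0000 0.0000 0.0000 0.0000
step 8: (k=8,j=0): S=51.4639, K−S=90.6461, hold=89.0957 ⇒ V=90.6461 exercise | (k=8,j=1): S=64.0043, K−S=78.1057, hold=76.5553 ⇒ V=78.1057 exercise | (k=8,j=2): S=79.6005, K−S=62.5095, hold=60.9592 ⇒ V=62.5095 exercise | (k=8,j=3): S=98.9970, K−S=43.1130, hold=41.5626 ⇒ V=43.1130 exercise | (k=8,j=4): S=123.1200, K−S=18.9900, hold=17.4397 ⇒ V=18.9900 exercise | (k=8,j=5): S=153.1211, K−S=0.0000, hold=2.2665 ⇒ V=2.2665 continue | (k=8,j=6): S=190.4327, K−S=0.0000, hold=0.0000 ⇒ V=0.0000 continue | (k=8,j=7): S=236.8361, K−S=0.0000, hold=0.0000 ⇒ V=0.0000 continue | (k=8,j=8): S=294.5468, K−S=0.0000, hold=0.0000 ⇒ V=0.0000 continue  boundary S*=123.1200
step 7: (k=7,j=0): S=57.3926, K−S=84.7174, hold=83.1670 ⇒ V=84.7174 exercise | (k=7,j=1): S=71.3777, K−S=70.7323, hold=69.1820 ⇒ V=70.7323 exercise | (k=7,j=2): S=88.7706, K−S=53.3394, hold=51.7891 ⇒ V=53.3394 exercise | (k=7,j=3): S=110.4016, K−S=31.7084, hold=30.1581 ⇒ V=31.7084 exercise | (k=7,j=4): S=137.3036, K−S=4.8064, hold=10.1278 ⇒ V=10.1278 continue | (k=7,j=5): S=170.7608, K−S=0.0000, hold=1.0688 ⇒ V=1.0688 continue | (k=7,j=6): S=212.3708, K−S=0.0000, hold=0.0000 ⇒ V=0.0000 continue | (k=7,j=7): S=264.1199, K−S=0.0000, hold=0.0000 ⇒ V=0.0000 continue  boundary S*=110.4016
step 6: (k=6,j=0): S=64.0043, K−S=78.1057, hold=76.5553 ⇒ V=78.1057 exercise | (k=6,j=1): S=79.6005, K−S=62.5095, hold=60.9592 ⇒ V=62.5095 exercise | (k=6,j=2): S=98.9970, K−S=43.1130, hold=41.5626 ⇒ V=43.1130 exercise | (k=6,j=3): S=123.1200, K−S=18.9900, hold=20.1937 ⇒ V=20.1937 continue | (k=6,j=4): S=153.1211, K−S=0.0000, hold=5.3289 ⇒ V=5.3289 continue | (k=6,j=5): S=190.4327, K−S=0.0000, hold=0.5040 ⇒ V=0.5040 continue | (k=6,j=6): S=236.8361, K−S=0.0000, hold=0.0000 ⇒ V=0.0000 continue  boundary S*=98.9970
step 5: (k=5,j=0): S=71.3777, K−S=70.7323, hold=69.1820 ⇒ V=70.7323 exercise | (k=5,j=1): S=88.7706, K−S=53.3394, hold=51.7891 ⇒ V=53.3394 exercise | (k=5,j=2): S=110.4016, K−S=31.7084, hold=30.7810 ⇒ V=31.7084 exercise | (k=5,j=3): S=137.3036, K−S=4.8064, hold=12.2803 ⇒ V=12.2803 continue | (k=5,j=4): S=170.7608, K−S=0.0000, hold=2.7737 ⇒ V=2.7737 continue | (k=5,j=5): S=212.3708, K−S=0.0000, hold=0.2377 ⇒ V=0.2377 continue  boundary S*=110.4016
step 4: (k=4,j=0): S=79.6005, K−S=62.5095, hold=60.9592 ⇒ V=62.5095 exercise | (k=4,j=1): S=98.9970, K−S=43.1130, hold=41.5626 ⇒ V=43.1130 exercise | (k=4,j=2): S=123.1200, K−S=18.9900, hold=21.3077 ⇒ V=21.3077 continue | (k=4,j=3): S=153.1211, K−S=0.0000, hold=7.2263 ⇒ V=7.2263 continue | (k=4,j=4): S=190.4327, K−S=0.0000, hold=1.4309 ⇒ V=1.4309 continue  boundary S*=98.9970
step 3: (k=3,j=0): S=88.7706, K−S=53.3394, hold=51.7891 ⇒ V=53.3394 exercise | (k=3,j=1): S=110.4016, K−S=31.7084, hold=31.3575 ⇒ V=31.7084 exercise | (k=3,j=2): S=137.3036, K−S=4.8064, hold=13.7875 ⇒ V=13.7875 continue | (k=3,j=3): S=170.7608, K−S=0.0000, hold=4.1481 ⇒ V=4.1481 continue  boundary S*=110.4016
step 2: (k=2,j=0): S=98.9970, K−S=43.1130, hold=41.5626 ⇒ V=43.1130 exercise | (k=2,j=1): S=123.1200, K−S=18.9900, hold=22.0877 ⇒ V=22.0877 continue | (k=2,j=2): S=153.1211, K−S=0.0000, hold=8.6484 ⇒ V=8.6484 continue  boundary S*=98.9970
step 1: (k=1,j=0): S=110.4016, K−S=31.7084, hold=31.7613 ⇒ V=31.7613 continue | (k=1,j=1): S=137.3036, K−S=4.8064, hold=14.8914 ⇒ V=14.8914 continue  boundary S*=-
step 0: (k=0,j=0): S=123.1200, K−S=18.9900, hold=22.6839 ⇒ V=22.6839 continue  boundary S*=-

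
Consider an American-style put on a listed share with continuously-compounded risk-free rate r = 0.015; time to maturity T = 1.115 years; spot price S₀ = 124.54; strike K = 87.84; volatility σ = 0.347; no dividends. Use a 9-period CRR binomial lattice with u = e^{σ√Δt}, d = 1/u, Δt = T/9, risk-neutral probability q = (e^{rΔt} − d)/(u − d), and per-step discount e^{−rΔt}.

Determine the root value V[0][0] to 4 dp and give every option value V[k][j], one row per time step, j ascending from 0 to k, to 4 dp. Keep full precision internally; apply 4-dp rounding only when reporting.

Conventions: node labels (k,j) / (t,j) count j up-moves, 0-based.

Δt=0.12389  u=1.12991  d=0.88503  q=0.47710  discount=0.99814
step 9 (expiry): payoffs max(K−S,0) = 46.3523 34.8729 20.2173 1.5065 0.0000 0.0000 0.0000 0.0000 0.0000 0.0000
k=8: (k=8,j=0): S=46.8773, K−S=40.9627, hold=40.7996 ⇒ V=40.9627 exercise | (k=8,j=1): S=59.8480, K−S=27.9920, hold=27.8289 ⇒ V=27.9920 exercise | (k=8,j=2): S=76.4075, K−S=11.4325, hold=11.2694 ⇒ V=11.4325 exercise | (k=8,j=3): S=97.5489, K−S=0.0000, hold=0.7863 ⇒ V=0.7863 continue | (k=8,j=4): S=124.5400, K−S=0.0000, hold=0.0000 ⇒ V=0.0000 continue | (k=8,j=5): S=158.9993, K−S=0.0000, hold=0.0000 ⇒ V=0.0000 continue | (k=8,j=6): S=202.9933, K−S=0.0000, hold=0.0000 ⇒ V=0.0000 continue | (k=8,j=7): S=259.1602, K−S=0.0000, hold=0.0000 ⇒ V=0.0000 continue | (k=8,j=8): S=330.8680, K−S=0.0000, hold=0.0000 ⇒ V=0.0000 continue
k=7: (k=7,j=0): S=52.9671, K−S=34.8729, hold=34.7098 ⇒ V=34.8729 exercise | (k=7,j=1): S=67.6227, K−S=20.2173, hold=20.0542 ⇒ V=20.2173 exercise | (k=7,j=2): S=86.3335, K−S=1.5065, hold=6.3414 ⇒ V=6.3414 continue | (k=7,j=3): S=110.2213, K−S=0.0000, hold=0.4104 ⇒ V=0.4104 continue | (k=7,j=4): S=140.7188, K−S=0.0000, hold=0.0000 ⇒ V=0.0000 continue | (k=7,j=5): S=179.6547, K−S=0.0000, hold=0.0000 ⇒ V=0.0000 continue | (k=7,j=6): S=229.3639, K−S=0.0000, hold=0.0000 ⇒ V=0.0000 continue | (k=7,j=7): S=292.8272, K−S=0.0000, hold=0.0000 ⇒ V=0.0000 continue
k=6: (k=6,j=0): S=59.8480, K−S=27.9920, hold=27.8289 ⇒ V=27.9920 exercise | (k=6,j=1): S=76.4075, K−S=11.4325, hold=13.5719 ⇒ V=13.5719 continue | (k=6,j=2): S=97.5489, K−S=0.0000, hold=3.5052 ⇒ V=3.5052 continue | (k=6,j=3): S=124.5400, K−S=0.0000, hold=0.2142 ⇒ V=0.2142 continue | (k=6,j=4): S=158.9993, K−S=0.0000, hold=0.0000 ⇒ V=0.0000 continue | (k=6,j=5): S=202.9933, K−S=0.0000, hold=0.0000 ⇒ V=0.0000 continue | (k=6,j=6): S=259.1602, K−S=0.0000, hold=0.0000 ⇒ V=0.0000 continue
k=5: (k=5,j=0): S=67.6227, K−S=20.2173, hold=21.0730 ⇒ V=21.0730 continue | (k=5,j=1): S=86.3335, K−S=1.5065, hold=8.7528 ⇒ V=8.7528 continue | (k=5,j=2): S=110.2213, K−S=0.0000, hold=1.9315 ⇒ V=1.9315 continue | (k=5,j=3): S=140.7188, K−S=0.0000, hold=0.1118 ⇒ V=0.1118 continue | (k=5,j=4): S=179.6547, K−S=0.0000, hold=0.0000 ⇒ V=0.0000 continue | (k=5,j=5): S=229.3639, K−S=0.0000, hold=0.0000 ⇒ V=0.0000 continue
k=4: (k=4,j=0): S=76.4075, K−S=11.4325, hold=15.1668 ⇒ V=15.1668 continue | (k=4,j=1): S=97.5489, K−S=0.0000, hold=5.4881 ⇒ V=5.4881 continue | (k=4,j=2): S=124.5400, K−S=0.0000, hold=1.0613 ⇒ V=1.0613 continue | (k=4,j=3): S=158.9993, K−S=0.0000, hold=0.0583 ⇒ V=0.0583 continue | (k=4,j=4): S=202.9933, K−S=0.0000, hold=0.0000 ⇒ V=0.0000 continue
k=3: (k=3,j=0): S=86.3335, K−S=1.5065, hold=10.5295 ⇒ V=10.5295 continue | (k=3,j=1): S=110.2213, K−S=0.0000, hold=3.3698 ⇒ V=3.3698 continue | (k=3,j=2): S=140.7188, K−S=0.0000, hold=0.5817 ⇒ V=0.5817 continue | (k=3,j=3): S=179.6547, K−S=0.0000, hold=0.0305 ⇒ V=0.0305 continue
k=2: (k=2,j=0): S=97.5489, K−S=0.0000, hold=7.1004 ⇒ V=7.1004 continue | (k=2,j=1): S=124.5400, K−S=0.0000, hold=2.0358 ⇒ V=2.0358 continue | (k=2,j=2): S=158.9993, K−S=0.0000, hold=0.3181 ⇒ V=0.3181 continue
k=1: (k=1,j=0): S=110.2213, K−S=0.0000, hold=4.6754 ⇒ V=4.6754 continue | (k=1,j=1): S=140.7188, K−S=0.0000, hold=1.2141 ⇒ V=1.2141 continue
k=0: (k=0,j=0): S=124.5400, K−S=0.0000, hold=3.0184 ⇒ V=3.0184 continue

price = 3.0184
tree:
3.0184
4.6754 1.2141
7.1004 2.0358 0.3181
10.5295 3.3698 0.5817 0.0305
15.1668 5.4881 1.0613 0.0583 0.0000
21.0730 8.7528 1.9315 0.1118 0.0000 0.0000
27.9920 13.5719 3.5052 0.2142 0.0000 0.0000 0.0000
34.8729 20.2173 6.3414 0.4104 0.0000 0.0000 0.0000 0.0000
40.9627 27.9920 11.4325 0.7863 0.0000 0.0000 0.0000 0.0000 0.0000
46.3523 34.8729 20.2173 1.5065 0.0000 0.0000 0.0000 0.0000 0.0000 0.0000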